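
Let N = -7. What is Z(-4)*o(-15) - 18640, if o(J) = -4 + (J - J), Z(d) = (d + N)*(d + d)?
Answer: -18992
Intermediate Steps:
Z(d) = 2*d*(-7 + d) (Z(d) = (d - 7)*(d + d) = (-7 + d)*(2*d) = 2*d*(-7 + d))
o(J) = -4 (o(J) = -4 + 0 = -4)
Z(-4)*o(-15) - 18640 = (2*(-4)*(-7 - 4))*(-4) - 18640 = (2*(-4)*(-11))*(-4) - 18640 = 88*(-4) - 18640 = -352 - 18640 = -18992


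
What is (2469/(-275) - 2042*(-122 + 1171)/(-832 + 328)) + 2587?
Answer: 473189887/69300 ≈ 6828.1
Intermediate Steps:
(2469/(-275) - 2042*(-122 + 1171)/(-832 + 328)) + 2587 = (2469*(-1/275) - 2042/((-504/1049))) + 2587 = (-2469/275 - 2042/((-504*1/1049))) + 2587 = (-2469/275 - 2042/(-504/1049)) + 2587 = (-2469/275 - 2042*(-1049/504)) + 2587 = (-2469/275 + 1071029/252) + 2587 = 293910787/69300 + 2587 = 473189887/69300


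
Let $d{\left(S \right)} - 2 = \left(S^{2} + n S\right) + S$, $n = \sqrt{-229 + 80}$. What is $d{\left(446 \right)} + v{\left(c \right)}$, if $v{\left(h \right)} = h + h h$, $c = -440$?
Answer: $392524 + 446 i \sqrt{149} \approx 3.9252 \cdot 10^{5} + 5444.1 i$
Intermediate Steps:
$v{\left(h \right)} = h + h^{2}$
$n = i \sqrt{149}$ ($n = \sqrt{-149} = i \sqrt{149} \approx 12.207 i$)
$d{\left(S \right)} = 2 + S + S^{2} + i S \sqrt{149}$ ($d{\left(S \right)} = 2 + \left(\left(S^{2} + i \sqrt{149} S\right) + S\right) = 2 + \left(\left(S^{2} + i S \sqrt{149}\right) + S\right) = 2 + \left(S + S^{2} + i S \sqrt{149}\right) = 2 + S + S^{2} + i S \sqrt{149}$)
$d{\left(446 \right)} + v{\left(c \right)} = \left(2 + 446 + 446^{2} + i 446 \sqrt{149}\right) - 440 \left(1 - 440\right) = \left(2 + 446 + 198916 + 446 i \sqrt{149}\right) - -193160 = \left(199364 + 446 i \sqrt{149}\right) + 193160 = 392524 + 446 i \sqrt{149}$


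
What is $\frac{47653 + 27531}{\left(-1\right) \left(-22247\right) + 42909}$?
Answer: $\frac{18796}{16289} \approx 1.1539$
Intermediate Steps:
$\frac{47653 + 27531}{\left(-1\right) \left(-22247\right) + 42909} = \frac{75184}{22247 + 42909} = \frac{75184}{65156} = 75184 \cdot \frac{1}{65156} = \frac{18796}{16289}$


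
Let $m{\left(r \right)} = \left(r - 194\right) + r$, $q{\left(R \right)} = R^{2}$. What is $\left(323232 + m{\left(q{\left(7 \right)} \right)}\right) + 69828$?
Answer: $392964$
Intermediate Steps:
$m{\left(r \right)} = -194 + 2 r$ ($m{\left(r \right)} = \left(-194 + r\right) + r = -194 + 2 r$)
$\left(323232 + m{\left(q{\left(7 \right)} \right)}\right) + 69828 = \left(323232 - \left(194 - 2 \cdot 7^{2}\right)\right) + 69828 = \left(323232 + \left(-194 + 2 \cdot 49\right)\right) + 69828 = \left(323232 + \left(-194 + 98\right)\right) + 69828 = \left(323232 - 96\right) + 69828 = 323136 + 69828 = 392964$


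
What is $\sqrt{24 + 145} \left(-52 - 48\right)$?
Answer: $-1300$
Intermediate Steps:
$\sqrt{24 + 145} \left(-52 - 48\right) = \sqrt{169} \left(-52 - 48\right) = 13 \left(-100\right) = -1300$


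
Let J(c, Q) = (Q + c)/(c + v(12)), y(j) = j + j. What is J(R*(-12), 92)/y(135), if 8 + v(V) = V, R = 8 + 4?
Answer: 13/9450 ≈ 0.0013757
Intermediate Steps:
R = 12
y(j) = 2*j
v(V) = -8 + V
J(c, Q) = (Q + c)/(4 + c) (J(c, Q) = (Q + c)/(c + (-8 + 12)) = (Q + c)/(c + 4) = (Q + c)/(4 + c))
J(R*(-12), 92)/y(135) = ((92 + 12*(-12))/(4 + 12*(-12)))/((2*135)) = ((92 - 144)/(4 - 144))/270 = (-52/(-140))*(1/270) = -1/140*(-52)*(1/270) = (13/35)*(1/270) = 13/9450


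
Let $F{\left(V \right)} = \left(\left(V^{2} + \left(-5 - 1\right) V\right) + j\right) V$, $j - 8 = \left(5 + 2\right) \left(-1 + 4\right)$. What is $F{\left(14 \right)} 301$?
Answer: $594174$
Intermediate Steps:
$j = 29$ ($j = 8 + \left(5 + 2\right) \left(-1 + 4\right) = 8 + 7 \cdot 3 = 8 + 21 = 29$)
$F{\left(V \right)} = V \left(29 + V^{2} - 6 V\right)$ ($F{\left(V \right)} = \left(\left(V^{2} + \left(-5 - 1\right) V\right) + 29\right) V = \left(\left(V^{2} - 6 V\right) + 29\right) V = \left(29 + V^{2} - 6 V\right) V = V \left(29 + V^{2} - 6 V\right)$)
$F{\left(14 \right)} 301 = 14 \left(29 + 14^{2} - 84\right) 301 = 14 \left(29 + 196 - 84\right) 301 = 14 \cdot 141 \cdot 301 = 1974 \cdot 301 = 594174$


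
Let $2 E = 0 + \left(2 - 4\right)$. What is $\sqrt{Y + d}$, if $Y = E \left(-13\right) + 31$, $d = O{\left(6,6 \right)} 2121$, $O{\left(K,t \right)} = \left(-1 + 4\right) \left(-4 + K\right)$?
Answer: $\sqrt{12770} \approx 113.0$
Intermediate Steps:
$O{\left(K,t \right)} = -12 + 3 K$ ($O{\left(K,t \right)} = 3 \left(-4 + K\right) = -12 + 3 K$)
$d = 12726$ ($d = \left(-12 + 3 \cdot 6\right) 2121 = \left(-12 + 18\right) 2121 = 6 \cdot 2121 = 12726$)
$E = -1$ ($E = \frac{0 + \left(2 - 4\right)}{2} = \frac{0 - 2}{2} = \frac{1}{2} \left(-2\right) = -1$)
$Y = 44$ ($Y = \left(-1\right) \left(-13\right) + 31 = 13 + 31 = 44$)
$\sqrt{Y + d} = \sqrt{44 + 12726} = \sqrt{12770}$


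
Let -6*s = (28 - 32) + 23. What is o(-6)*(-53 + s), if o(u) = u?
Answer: 337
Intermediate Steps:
s = -19/6 (s = -((28 - 32) + 23)/6 = -(-4 + 23)/6 = -⅙*19 = -19/6 ≈ -3.1667)
o(-6)*(-53 + s) = -6*(-53 - 19/6) = -6*(-337/6) = 337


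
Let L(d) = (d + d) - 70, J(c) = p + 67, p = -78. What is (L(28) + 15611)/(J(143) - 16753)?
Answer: -5199/5588 ≈ -0.93039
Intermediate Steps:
J(c) = -11 (J(c) = -78 + 67 = -11)
L(d) = -70 + 2*d (L(d) = 2*d - 70 = -70 + 2*d)
(L(28) + 15611)/(J(143) - 16753) = ((-70 + 2*28) + 15611)/(-11 - 16753) = ((-70 + 56) + 15611)/(-16764) = (-14 + 15611)*(-1/16764) = 15597*(-1/16764) = -5199/5588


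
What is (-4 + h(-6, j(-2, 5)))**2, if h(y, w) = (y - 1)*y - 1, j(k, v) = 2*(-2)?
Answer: 1369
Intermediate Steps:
j(k, v) = -4
h(y, w) = -1 + y*(-1 + y) (h(y, w) = (-1 + y)*y - 1 = y*(-1 + y) - 1 = -1 + y*(-1 + y))
(-4 + h(-6, j(-2, 5)))**2 = (-4 + (-1 + (-6)**2 - 1*(-6)))**2 = (-4 + (-1 + 36 + 6))**2 = (-4 + 41)**2 = 37**2 = 1369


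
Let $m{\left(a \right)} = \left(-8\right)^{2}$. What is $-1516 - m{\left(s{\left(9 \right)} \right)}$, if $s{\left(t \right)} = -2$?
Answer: $-1580$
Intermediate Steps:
$m{\left(a \right)} = 64$
$-1516 - m{\left(s{\left(9 \right)} \right)} = -1516 - 64 = -1580$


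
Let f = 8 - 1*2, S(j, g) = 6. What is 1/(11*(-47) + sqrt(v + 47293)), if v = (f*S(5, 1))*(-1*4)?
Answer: -517/220140 - sqrt(47149)/220140 ≈ -0.0033349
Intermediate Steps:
f = 6 (f = 8 - 2 = 6)
v = -144 (v = (6*6)*(-1*4) = 36*(-4) = -144)
1/(11*(-47) + sqrt(v + 47293)) = 1/(11*(-47) + sqrt(-144 + 47293)) = 1/(-517 + sqrt(47149))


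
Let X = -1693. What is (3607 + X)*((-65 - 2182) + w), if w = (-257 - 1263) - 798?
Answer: -8737410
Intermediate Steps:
w = -2318 (w = -1520 - 798 = -2318)
(3607 + X)*((-65 - 2182) + w) = (3607 - 1693)*((-65 - 2182) - 2318) = 1914*(-2247 - 2318) = 1914*(-4565) = -8737410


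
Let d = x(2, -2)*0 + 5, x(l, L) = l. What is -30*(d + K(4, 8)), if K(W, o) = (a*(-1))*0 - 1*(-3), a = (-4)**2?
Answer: -240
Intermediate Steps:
a = 16
d = 5 (d = 2*0 + 5 = 0 + 5 = 5)
K(W, o) = 3 (K(W, o) = (16*(-1))*0 - 1*(-3) = -16*0 + 3 = 0 + 3 = 3)
-30*(d + K(4, 8)) = -30*(5 + 3) = -30*8 = -240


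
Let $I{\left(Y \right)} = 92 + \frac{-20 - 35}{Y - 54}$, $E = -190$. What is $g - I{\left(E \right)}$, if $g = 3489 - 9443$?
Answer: $- \frac{1475279}{244} \approx -6046.2$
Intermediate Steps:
$g = -5954$
$I{\left(Y \right)} = 92 - \frac{55}{-54 + Y}$
$g - I{\left(E \right)} = -5954 - \frac{-5023 + 92 \left(-190\right)}{-54 - 190} = -5954 - \frac{-5023 - 17480}{-244} = -5954 - \left(- \frac{1}{244}\right) \left(-22503\right) = -5954 - \frac{22503}{244} = - \frac{1475279}{244}$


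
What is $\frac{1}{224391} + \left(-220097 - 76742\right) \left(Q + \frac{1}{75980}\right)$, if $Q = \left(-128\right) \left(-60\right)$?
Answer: $- \frac{38867526546400717669}{17049228180} \approx -2.2797 \cdot 10^{9}$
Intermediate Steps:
$Q = 7680$
$\frac{1}{224391} + \left(-220097 - 76742\right) \left(Q + \frac{1}{75980}\right) = \frac{1}{224391} + \left(-220097 - 76742\right) \left(7680 + \frac{1}{75980}\right) = \frac{1}{224391} - 296839 \left(7680 + \frac{1}{75980}\right) = \frac{1}{224391} - \frac{173213393346439}{75980} = - \frac{38867526546400717669}{17049228180}$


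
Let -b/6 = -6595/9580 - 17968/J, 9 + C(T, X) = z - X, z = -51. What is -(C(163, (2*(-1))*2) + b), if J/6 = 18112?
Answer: 27587189/542228 ≈ 50.877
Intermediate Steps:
J = 108672 (J = 6*18112 = 108672)
C(T, X) = -60 - X (C(T, X) = -9 + (-51 - X) = -60 - X)
b = 2777579/542228 (b = -6*(-6595/9580 - 17968/108672) = -6*(-6595*1/9580 - 17968*1/108672) = -6*(-1319/1916 - 1123/6792) = -6*(-2777579/3253368) = 2777579/542228 ≈ 5.1225)
-(C(163, (2*(-1))*2) + b) = -((-60 - 2*(-1)*2) + 2777579/542228) = -((-60 - (-2)*2) + 2777579/542228) = -((-60 - 1*(-4)) + 2777579/542228) = -((-60 + 4) + 2777579/542228) = -(-56 + 2777579/542228) = -1*(-27587189/542228) = 27587189/542228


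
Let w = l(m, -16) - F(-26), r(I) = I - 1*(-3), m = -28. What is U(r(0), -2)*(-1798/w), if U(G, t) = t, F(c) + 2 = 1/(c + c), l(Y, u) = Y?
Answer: -186992/1351 ≈ -138.41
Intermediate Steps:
r(I) = 3 + I (r(I) = I + 3 = 3 + I)
F(c) = -2 + 1/(2*c) (F(c) = -2 + 1/(c + c) = -2 + 1/(2*c))
w = -1351/52 (w = -28 - (-2 + (½)/(-26)) = -28 - (-2 + (½)*(-1/26)) = -28 - (-2 - 1/52) = -28 - 1*(-105/52) = -28 + 105/52 = -1351/52 ≈ -25.981)
U(r(0), -2)*(-1798/w) = -(-3596)/(-1351/52) = -(-3596)*(-52)/1351 = -2*93496/1351 = -186992/1351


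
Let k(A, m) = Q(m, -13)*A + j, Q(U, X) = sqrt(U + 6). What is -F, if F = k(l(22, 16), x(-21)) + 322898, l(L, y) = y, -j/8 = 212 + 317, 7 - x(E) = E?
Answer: -318666 - 16*sqrt(34) ≈ -3.1876e+5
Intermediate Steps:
x(E) = 7 - E
j = -4232 (j = -8*(212 + 317) = -8*529 = -4232)
Q(U, X) = sqrt(6 + U)
k(A, m) = -4232 + A*sqrt(6 + m) (k(A, m) = sqrt(6 + m)*A - 4232 = A*sqrt(6 + m) - 4232 = -4232 + A*sqrt(6 + m))
F = 318666 + 16*sqrt(34) (F = (-4232 + 16*sqrt(6 + (7 - 1*(-21)))) + 322898 = (-4232 + 16*sqrt(6 + (7 + 21))) + 322898 = (-4232 + 16*sqrt(6 + 28)) + 322898 = (-4232 + 16*sqrt(34)) + 322898 = 318666 + 16*sqrt(34) ≈ 3.1876e+5)
-F = -(318666 + 16*sqrt(34)) = -318666 - 16*sqrt(34)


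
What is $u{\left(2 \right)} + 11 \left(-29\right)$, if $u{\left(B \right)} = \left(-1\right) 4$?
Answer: $-323$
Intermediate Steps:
$u{\left(B \right)} = -4$
$u{\left(2 \right)} + 11 \left(-29\right) = -4 + 11 \left(-29\right) = -4 - 319 = -323$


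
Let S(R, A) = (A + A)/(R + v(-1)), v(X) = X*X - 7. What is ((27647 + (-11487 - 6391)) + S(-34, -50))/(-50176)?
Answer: -19543/100352 ≈ -0.19474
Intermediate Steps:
v(X) = -7 + X**2 (v(X) = X**2 - 7 = -7 + X**2)
S(R, A) = 2*A/(-6 + R) (S(R, A) = (A + A)/(R + (-7 + (-1)**2)) = (2*A)/(R + (-7 + 1)) = (2*A)/(R - 6) = (2*A)/(-6 + R) = 2*A/(-6 + R))
((27647 + (-11487 - 6391)) + S(-34, -50))/(-50176) = ((27647 + (-11487 - 6391)) + 2*(-50)/(-6 - 34))/(-50176) = ((27647 - 17878) + 2*(-50)/(-40))*(-1/50176) = (9769 + 2*(-50)*(-1/40))*(-1/50176) = (9769 + 5/2)*(-1/50176) = (19543/2)*(-1/50176) = -19543/100352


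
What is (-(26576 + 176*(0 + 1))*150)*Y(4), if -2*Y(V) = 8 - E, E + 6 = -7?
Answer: 42134400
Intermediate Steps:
E = -13 (E = -6 - 7 = -13)
Y(V) = -21/2 (Y(V) = -(8 - 1*(-13))/2 = -(8 + 13)/2 = -1/2*21 = -21/2)
(-(26576 + 176*(0 + 1))*150)*Y(4) = (-(26576 + 176*(0 + 1))*150)*(-21/2) = (-176/(1/(152 + (-1 + (1 + 0))*1))*150)*(-21/2) = (-176/(1/(152 + (-1 + 1)*1))*150)*(-21/2) = (-176/(1/(152 + 0*1))*150)*(-21/2) = (-176/(1/(152 + 0))*150)*(-21/2) = (-176/(1/152)*150)*(-21/2) = (-176/1/152*150)*(-21/2) = (-176*152*150)*(-21/2) = -26752*150*(-21/2) = -4012800*(-21/2) = 42134400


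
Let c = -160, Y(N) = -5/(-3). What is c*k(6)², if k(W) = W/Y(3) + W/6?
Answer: -16928/5 ≈ -3385.6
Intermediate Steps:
Y(N) = 5/3 (Y(N) = -5*(-⅓) = 5/3)
k(W) = 23*W/30 (k(W) = W/(5/3) + W/6 = W*(⅗) + W*(⅙) = 3*W/5 + W/6 = 23*W/30)
c*k(6)² = -160*((23/30)*6)² = -160*(23/5)² = -160*529/25 = -16928/5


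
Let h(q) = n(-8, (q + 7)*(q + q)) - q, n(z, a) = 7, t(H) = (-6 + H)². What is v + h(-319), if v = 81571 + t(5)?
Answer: 81898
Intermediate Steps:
h(q) = 7 - q
v = 81572 (v = 81571 + (-6 + 5)² = 81571 + (-1)² = 81571 + 1 = 81572)
v + h(-319) = 81572 + (7 - 1*(-319)) = 81572 + (7 + 319) = 81572 + 326 = 81898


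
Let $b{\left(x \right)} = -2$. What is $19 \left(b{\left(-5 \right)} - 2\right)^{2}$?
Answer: $304$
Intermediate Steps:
$19 \left(b{\left(-5 \right)} - 2\right)^{2} = 19 \left(-2 - 2\right)^{2} = 19 \left(-4\right)^{2} = 19 \cdot 16 = 304$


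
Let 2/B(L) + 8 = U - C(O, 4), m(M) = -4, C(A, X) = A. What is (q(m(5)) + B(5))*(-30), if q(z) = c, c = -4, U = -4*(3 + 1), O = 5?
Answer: 3540/29 ≈ 122.07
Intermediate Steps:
U = -16 (U = -4*4 = -16)
q(z) = -4
B(L) = -2/29 (B(L) = 2/(-8 + (-16 - 1*5)) = 2/(-8 + (-16 - 5)) = 2/(-8 - 21) = 2/(-29) = 2*(-1/29) = -2/29)
(q(m(5)) + B(5))*(-30) = (-4 - 2/29)*(-30) = -118/29*(-30) = 3540/29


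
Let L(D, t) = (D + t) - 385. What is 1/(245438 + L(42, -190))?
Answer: 1/244905 ≈ 4.0832e-6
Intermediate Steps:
L(D, t) = -385 + D + t
1/(245438 + L(42, -190)) = 1/(245438 + (-385 + 42 - 190)) = 1/(245438 - 533) = 1/244905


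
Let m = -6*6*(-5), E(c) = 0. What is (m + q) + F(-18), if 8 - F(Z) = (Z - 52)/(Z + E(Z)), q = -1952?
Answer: -15911/9 ≈ -1767.9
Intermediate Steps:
m = 180 (m = -36*(-5) = 180)
F(Z) = 8 - (-52 + Z)/Z (F(Z) = 8 - (Z - 52)/(Z + 0) = 8 - (-52 + Z)/Z)
(m + q) + F(-18) = (180 - 1952) + (7 + 52/(-18)) = -1772 + (7 + 52*(-1/18)) = -1772 + (7 - 26/9) = -1772 + 37/9 = -15911/9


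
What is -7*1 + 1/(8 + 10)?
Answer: -125/18 ≈ -6.9444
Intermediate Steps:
-7*1 + 1/(8 + 10) = -7 + 1/18 = -125/18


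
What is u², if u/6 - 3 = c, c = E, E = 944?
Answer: 32285124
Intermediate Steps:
c = 944
u = 5682 (u = 18 + 6*944 = 18 + 5664 = 5682)
u² = 5682² = 32285124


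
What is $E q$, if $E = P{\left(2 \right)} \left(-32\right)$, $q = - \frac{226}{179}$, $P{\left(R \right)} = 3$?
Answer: $\frac{21696}{179} \approx 121.21$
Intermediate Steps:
$q = - \frac{226}{179}$ ($q = \left(-226\right) \frac{1}{179} = - \frac{226}{179} \approx -1.2626$)
$E = -96$ ($E = 3 \left(-32\right) = -96$)
$E q = \left(-96\right) \left(- \frac{226}{179}\right) = \frac{21696}{179}$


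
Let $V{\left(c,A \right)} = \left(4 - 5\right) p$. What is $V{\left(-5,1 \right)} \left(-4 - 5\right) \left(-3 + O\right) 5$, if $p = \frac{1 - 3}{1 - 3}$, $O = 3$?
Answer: $0$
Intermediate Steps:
$p = 1$ ($p = - \frac{2}{-2} = \left(-2\right) \left(- \frac{1}{2}\right) = 1$)
$V{\left(c,A \right)} = -1$ ($V{\left(c,A \right)} = \left(4 - 5\right) 1 = \left(-1\right) 1 = -1$)
$V{\left(-5,1 \right)} \left(-4 - 5\right) \left(-3 + O\right) 5 = - (-4 - 5) \left(-3 + 3\right) 5 = \left(-1\right) \left(-9\right) 0 \cdot 5 = 9 \cdot 0 = 0$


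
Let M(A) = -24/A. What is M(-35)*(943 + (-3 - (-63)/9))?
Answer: 22728/35 ≈ 649.37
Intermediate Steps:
M(-35)*(943 + (-3 - (-63)/9)) = (-24/(-35))*(943 + (-3 - (-63)/9)) = (-24*(-1/35))*(943 + (-3 - (-63)/9)) = 24*(943 + (-3 - 9*(-7/9)))/35 = 24*(943 + (-3 + 7))/35 = 24*(943 + 4)/35 = (24/35)*947 = 22728/35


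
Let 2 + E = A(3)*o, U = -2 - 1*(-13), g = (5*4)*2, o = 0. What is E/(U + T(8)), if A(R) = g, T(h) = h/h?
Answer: -1/6 ≈ -0.16667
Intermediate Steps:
T(h) = 1
g = 40 (g = 20*2 = 40)
A(R) = 40
U = 11 (U = -2 + 13 = 11)
E = -2 (E = -2 + 40*0 = -2 + 0 = -2)
E/(U + T(8)) = -2/(11 + 1) = -2/12 = (1/12)*(-2) = -1/6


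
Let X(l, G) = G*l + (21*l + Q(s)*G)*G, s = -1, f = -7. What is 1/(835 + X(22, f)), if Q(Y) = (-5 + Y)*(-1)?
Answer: -1/2259 ≈ -0.00044267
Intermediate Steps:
Q(Y) = 5 - Y
X(l, G) = G*l + G*(6*G + 21*l) (X(l, G) = G*l + (21*l + (5 - 1*(-1))*G)*G = G*l + (21*l + (5 + 1)*G)*G = G*l + (21*l + 6*G)*G = G*l + (6*G + 21*l)*G = G*l + G*(6*G + 21*l))
1/(835 + X(22, f)) = 1/(835 + 2*(-7)*(3*(-7) + 11*22)) = 1/(835 + 2*(-7)*(-21 + 242)) = 1/(835 + 2*(-7)*221) = 1/(835 - 3094) = 1/(-2259) = -1/2259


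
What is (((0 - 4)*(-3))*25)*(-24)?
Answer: -7200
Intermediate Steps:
(((0 - 4)*(-3))*25)*(-24) = (-4*(-3)*25)*(-24) = (12*25)*(-24) = 300*(-24) = -7200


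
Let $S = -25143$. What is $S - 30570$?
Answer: $-55713$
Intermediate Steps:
$S - 30570 = -25143 - 30570 = -55713$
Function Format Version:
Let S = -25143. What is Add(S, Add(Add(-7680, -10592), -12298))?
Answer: -55713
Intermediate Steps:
Add(S, Add(Add(-7680, -10592), -12298)) = Add(-25143, Add(Add(-7680, -10592), -12298)) = Add(-25143, Add(-18272, -12298)) = Add(-25143, -30570) = -55713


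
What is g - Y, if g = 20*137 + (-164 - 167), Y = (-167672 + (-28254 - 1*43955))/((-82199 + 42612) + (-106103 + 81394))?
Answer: 154649183/64296 ≈ 2405.3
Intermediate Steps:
Y = 239881/64296 (Y = (-167672 + (-28254 - 43955))/(-39587 - 24709) = (-167672 - 72209)/(-64296) = -239881*(-1/64296) = 239881/64296 ≈ 3.7309)
g = 2409 (g = 2740 - 331 = 2409)
g - Y = 2409 - 1*239881/64296 = 2409 - 239881/64296 = 154649183/64296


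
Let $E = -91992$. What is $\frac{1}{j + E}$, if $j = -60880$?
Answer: $- \frac{1}{152872} \approx -6.5414 \cdot 10^{-6}$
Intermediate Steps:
$\frac{1}{j + E} = \frac{1}{-60880 - 91992} = \frac{1}{-152872} = - \frac{1}{152872}$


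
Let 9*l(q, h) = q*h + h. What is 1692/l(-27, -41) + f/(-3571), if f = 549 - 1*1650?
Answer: 27776427/1903343 ≈ 14.593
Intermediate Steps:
l(q, h) = h/9 + h*q/9 (l(q, h) = (q*h + h)/9 = (h*q + h)/9 = (h + h*q)/9 = h/9 + h*q/9)
f = -1101 (f = 549 - 1650 = -1101)
1692/l(-27, -41) + f/(-3571) = 1692/(((⅑)*(-41)*(1 - 27))) - 1101/(-3571) = 1692/(((⅑)*(-41)*(-26))) - 1101*(-1/3571) = 1692/(1066/9) + 1101/3571 = 1692*(9/1066) + 1101/3571 = 7614/533 + 1101/3571 = 27776427/1903343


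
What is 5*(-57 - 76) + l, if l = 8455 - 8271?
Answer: -481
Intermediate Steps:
l = 184
5*(-57 - 76) + l = 5*(-57 - 76) + 184 = 5*(-133) + 184 = -665 + 184 = -481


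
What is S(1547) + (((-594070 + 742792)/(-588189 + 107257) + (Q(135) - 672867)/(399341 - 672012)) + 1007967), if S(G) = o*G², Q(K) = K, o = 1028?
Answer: 161377977865675858715/65568104686 ≈ 2.4612e+9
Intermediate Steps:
S(G) = 1028*G²
S(1547) + (((-594070 + 742792)/(-588189 + 107257) + (Q(135) - 672867)/(399341 - 672012)) + 1007967) = 1028*1547² + (((-594070 + 742792)/(-588189 + 107257) + (135 - 672867)/(399341 - 672012)) + 1007967) = 1028*2393209 + ((148722/(-480932) - 672732/(-272671)) + 1007967) = 2460218852 + ((148722*(-1/480932) - 672732*(-1/272671)) + 1007967) = 2460218852 + ((-74361/240466 + 672732/272671) + 1007967) = 2460218852 + (141493084881/65568104686 + 1007967) = 2460218852 + 66090627269118243/65568104686 = 161377977865675858715/65568104686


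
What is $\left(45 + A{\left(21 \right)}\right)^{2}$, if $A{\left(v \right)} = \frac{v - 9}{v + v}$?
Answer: $\frac{100489}{49} \approx 2050.8$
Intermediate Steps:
$A{\left(v \right)} = \frac{-9 + v}{2 v}$
$\left(45 + A{\left(21 \right)}\right)^{2} = \left(45 + \frac{-9 + 21}{2 \cdot 21}\right)^{2} = \left(45 + \frac{1}{2} \cdot \frac{1}{21} \cdot 12\right)^{2} = \left(45 + \frac{2}{7}\right)^{2} = \left(\frac{317}{7}\right)^{2} = \frac{100489}{49}$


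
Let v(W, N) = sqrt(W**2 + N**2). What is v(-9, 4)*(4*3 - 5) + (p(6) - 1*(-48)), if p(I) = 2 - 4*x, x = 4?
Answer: 34 + 7*sqrt(97) ≈ 102.94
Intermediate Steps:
v(W, N) = sqrt(N**2 + W**2)
p(I) = -14 (p(I) = 2 - 4*4 = 2 - 16 = -14)
v(-9, 4)*(4*3 - 5) + (p(6) - 1*(-48)) = sqrt(4**2 + (-9)**2)*(4*3 - 5) + (-14 - 1*(-48)) = sqrt(16 + 81)*(12 - 5) + (-14 + 48) = sqrt(97)*7 + 34 = 7*sqrt(97) + 34 = 34 + 7*sqrt(97)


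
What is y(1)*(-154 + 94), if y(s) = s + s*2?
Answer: -180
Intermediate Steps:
y(s) = 3*s (y(s) = s + 2*s = 3*s)
y(1)*(-154 + 94) = (3*1)*(-154 + 94) = 3*(-60) = -180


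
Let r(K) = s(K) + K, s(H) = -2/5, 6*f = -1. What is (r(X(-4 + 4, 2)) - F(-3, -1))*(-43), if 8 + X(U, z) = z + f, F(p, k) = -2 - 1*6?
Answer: -1849/30 ≈ -61.633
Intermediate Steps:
f = -1/6 (f = (1/6)*(-1) = -1/6 ≈ -0.16667)
F(p, k) = -8 (F(p, k) = -2 - 6 = -8)
s(H) = -2/5 (s(H) = -2*1/5 = -2/5)
X(U, z) = -49/6 + z (X(U, z) = -8 + (z - 1/6) = -8 + (-1/6 + z) = -49/6 + z)
r(K) = -2/5 + K
(r(X(-4 + 4, 2)) - F(-3, -1))*(-43) = ((-2/5 + (-49/6 + 2)) - 1*(-8))*(-43) = ((-2/5 - 37/6) + 8)*(-43) = (-197/30 + 8)*(-43) = (43/30)*(-43) = -1849/30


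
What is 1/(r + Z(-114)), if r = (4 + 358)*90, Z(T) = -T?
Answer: 1/32694 ≈ 3.0587e-5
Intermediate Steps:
r = 32580 (r = 362*90 = 32580)
1/(r + Z(-114)) = 1/(32580 - 1*(-114)) = 1/(32580 + 114) = 1/32694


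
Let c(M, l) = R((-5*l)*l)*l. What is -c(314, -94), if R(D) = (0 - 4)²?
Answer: 1504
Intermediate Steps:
R(D) = 16 (R(D) = (-4)² = 16)
c(M, l) = 16*l
-c(314, -94) = -16*(-94) = -1*(-1504) = 1504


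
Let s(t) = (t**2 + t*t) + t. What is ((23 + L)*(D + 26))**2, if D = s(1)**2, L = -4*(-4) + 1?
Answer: 1960000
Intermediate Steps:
s(t) = t + 2*t**2 (s(t) = (t**2 + t**2) + t = 2*t**2 + t = t + 2*t**2)
L = 17 (L = 16 + 1 = 17)
D = 9 (D = (1*(1 + 2*1))**2 = (1*(1 + 2))**2 = (1*3)**2 = 3**2 = 9)
((23 + L)*(D + 26))**2 = ((23 + 17)*(9 + 26))**2 = (40*35)**2 = 1400**2 = 1960000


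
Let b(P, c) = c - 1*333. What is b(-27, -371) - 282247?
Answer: -282951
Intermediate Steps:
b(P, c) = -333 + c (b(P, c) = c - 333 = -333 + c)
b(-27, -371) - 282247 = (-333 - 371) - 282247 = -704 - 282247 = -282951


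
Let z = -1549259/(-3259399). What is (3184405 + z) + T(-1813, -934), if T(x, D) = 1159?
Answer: 10383025665295/3259399 ≈ 3.1856e+6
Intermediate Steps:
z = 1549259/3259399 (z = -1549259*(-1/3259399) = 1549259/3259399 ≈ 0.47532)
(3184405 + z) + T(-1813, -934) = (3184405 + 1549259/3259399) + 1159 = 10379248021854/3259399 + 1159 = 10383025665295/3259399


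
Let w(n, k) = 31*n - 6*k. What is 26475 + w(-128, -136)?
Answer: 23323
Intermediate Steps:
w(n, k) = -6*k + 31*n
26475 + w(-128, -136) = 26475 + (-6*(-136) + 31*(-128)) = 26475 + (816 - 3968) = 26475 - 3152 = 23323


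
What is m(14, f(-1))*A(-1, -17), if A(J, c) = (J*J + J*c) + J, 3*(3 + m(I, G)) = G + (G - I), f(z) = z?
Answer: -425/3 ≈ -141.67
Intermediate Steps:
m(I, G) = -3 - I/3 + 2*G/3 (m(I, G) = -3 + (G + (G - I))/3 = -3 + (-I + 2*G)/3 = -3 + (-I/3 + 2*G/3) = -3 - I/3 + 2*G/3)
A(J, c) = J + J**2 + J*c (A(J, c) = (J**2 + J*c) + J = J + J**2 + J*c)
m(14, f(-1))*A(-1, -17) = (-3 - 1/3*14 + (2/3)*(-1))*(-(1 - 1 - 17)) = (-3 - 14/3 - 2/3)*(-1*(-17)) = -25/3*17 = -425/3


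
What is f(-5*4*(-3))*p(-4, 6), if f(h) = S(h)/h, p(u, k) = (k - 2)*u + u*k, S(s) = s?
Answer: -40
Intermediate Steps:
p(u, k) = k*u + u*(-2 + k) (p(u, k) = (-2 + k)*u + k*u = u*(-2 + k) + k*u = k*u + u*(-2 + k))
f(h) = 1 (f(h) = h/h = 1)
f(-5*4*(-3))*p(-4, 6) = 1*(2*(-4)*(-1 + 6)) = 1*(2*(-4)*5) = 1*(-40) = -40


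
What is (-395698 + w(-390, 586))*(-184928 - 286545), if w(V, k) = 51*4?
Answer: 186464742662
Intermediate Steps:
w(V, k) = 204
(-395698 + w(-390, 586))*(-184928 - 286545) = (-395698 + 204)*(-184928 - 286545) = -395494*(-471473) = 186464742662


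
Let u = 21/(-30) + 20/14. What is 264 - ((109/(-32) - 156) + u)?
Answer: 473399/1120 ≈ 422.68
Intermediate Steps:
u = 51/70 (u = 21*(-1/30) + 20*(1/14) = -7/10 + 10/7 = 51/70 ≈ 0.72857)
264 - ((109/(-32) - 156) + u) = 264 - ((109/(-32) - 156) + 51/70) = 264 - ((109*(-1/32) - 156) + 51/70) = 264 - ((-109/32 - 156) + 51/70) = 264 - (-5101/32 + 51/70) = 264 - 1*(-177719/1120) = 264 + 177719/1120 = 473399/1120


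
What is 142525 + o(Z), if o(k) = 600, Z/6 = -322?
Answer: 143125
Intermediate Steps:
Z = -1932 (Z = 6*(-322) = -1932)
142525 + o(Z) = 142525 + 600 = 143125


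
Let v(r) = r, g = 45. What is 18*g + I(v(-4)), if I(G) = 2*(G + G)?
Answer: 794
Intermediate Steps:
I(G) = 4*G (I(G) = 2*(2*G) = 4*G)
18*g + I(v(-4)) = 18*45 + 4*(-4) = 810 - 16 = 794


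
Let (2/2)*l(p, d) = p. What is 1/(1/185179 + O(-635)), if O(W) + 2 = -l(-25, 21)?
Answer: 185179/4259118 ≈ 0.043478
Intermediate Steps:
l(p, d) = p
O(W) = 23 (O(W) = -2 - 1*(-25) = -2 + 25 = 23)
1/(1/185179 + O(-635)) = 1/(1/185179 + 23) = 1/(4259118/185179) = 185179/4259118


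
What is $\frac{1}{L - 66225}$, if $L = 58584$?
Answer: $- \frac{1}{7641} \approx -0.00013087$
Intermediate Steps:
$\frac{1}{L - 66225} = \frac{1}{58584 - 66225} = \frac{1}{-7641} = - \frac{1}{7641}$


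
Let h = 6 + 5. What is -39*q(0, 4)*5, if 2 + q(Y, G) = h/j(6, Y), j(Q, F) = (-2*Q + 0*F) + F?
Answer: 2275/4 ≈ 568.75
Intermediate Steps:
j(Q, F) = F - 2*Q (j(Q, F) = (-2*Q + 0) + F = -2*Q + F = F - 2*Q)
h = 11
q(Y, G) = -2 + 11/(-12 + Y) (q(Y, G) = -2 + 11/(Y - 2*6) = -2 + 11/(Y - 12) = -2 + 11/(-12 + Y))
-39*q(0, 4)*5 = -39*(35 - 2*0)/(-12 + 0)*5 = -39*(35 + 0)/(-12)*5 = -(-13)*35/4*5 = -39*(-35/12)*5 = (455/4)*5 = 2275/4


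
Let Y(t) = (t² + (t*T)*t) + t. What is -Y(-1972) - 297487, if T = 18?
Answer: -74182411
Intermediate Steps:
Y(t) = t + 19*t² (Y(t) = (t² + (t*18)*t) + t = (t² + (18*t)*t) + t = (t² + 18*t²) + t = 19*t² + t = t + 19*t²)
-Y(-1972) - 297487 = -(-1972)*(1 + 19*(-1972)) - 297487 = -(-1972)*(1 - 37468) - 297487 = -(-1972)*(-37467) - 297487 = -1*73884924 - 297487 = -73884924 - 297487 = -74182411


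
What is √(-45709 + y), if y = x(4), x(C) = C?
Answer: I*√45705 ≈ 213.79*I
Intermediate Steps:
y = 4
√(-45709 + y) = √(-45709 + 4) = √(-45705) = I*√45705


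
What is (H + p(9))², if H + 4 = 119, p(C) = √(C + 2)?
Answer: (115 + √11)² ≈ 13999.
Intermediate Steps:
p(C) = √(2 + C)
H = 115 (H = -4 + 119 = 115)
(H + p(9))² = (115 + √(2 + 9))² = (115 + √11)²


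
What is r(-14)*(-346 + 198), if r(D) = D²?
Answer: -29008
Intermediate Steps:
r(-14)*(-346 + 198) = (-14)²*(-346 + 198) = 196*(-148) = -29008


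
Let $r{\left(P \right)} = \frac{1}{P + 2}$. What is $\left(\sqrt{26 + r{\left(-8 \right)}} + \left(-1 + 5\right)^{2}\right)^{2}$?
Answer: $\frac{\left(96 + \sqrt{930}\right)^{2}}{36} \approx 444.48$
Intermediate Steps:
$r{\left(P \right)} = \frac{1}{2 + P}$
$\left(\sqrt{26 + r{\left(-8 \right)}} + \left(-1 + 5\right)^{2}\right)^{2} = \left(\sqrt{26 + \frac{1}{2 - 8}} + \left(-1 + 5\right)^{2}\right)^{2} = \left(\sqrt{26 + \frac{1}{-6}} + 4^{2}\right)^{2} = \left(\sqrt{26 - \frac{1}{6}} + 16\right)^{2} = \left(\sqrt{\frac{155}{6}} + 16\right)^{2} = \left(\frac{\sqrt{930}}{6} + 16\right)^{2} = \left(16 + \frac{\sqrt{930}}{6}\right)^{2}$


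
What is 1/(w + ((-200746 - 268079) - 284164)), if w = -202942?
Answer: -1/955931 ≈ -1.0461e-6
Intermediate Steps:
1/(w + ((-200746 - 268079) - 284164)) = 1/(-202942 + ((-200746 - 268079) - 284164)) = 1/(-202942 + (-468825 - 284164)) = 1/(-202942 - 752989) = 1/(-955931) = -1/955931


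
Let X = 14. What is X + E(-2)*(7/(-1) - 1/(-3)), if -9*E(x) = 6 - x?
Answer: 538/27 ≈ 19.926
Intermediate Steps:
E(x) = -2/3 + x/9 (E(x) = -(6 - x)/9 = -2/3 + x/9)
X + E(-2)*(7/(-1) - 1/(-3)) = 14 + (-2/3 + (1/9)*(-2))*(7/(-1) - 1/(-3)) = 14 + (-2/3 - 2/9)*(7*(-1) - 1*(-1/3)) = 14 - 8*(-7 + 1/3)/9 = 14 - 8/9*(-20/3) = 14 + 160/27 = 538/27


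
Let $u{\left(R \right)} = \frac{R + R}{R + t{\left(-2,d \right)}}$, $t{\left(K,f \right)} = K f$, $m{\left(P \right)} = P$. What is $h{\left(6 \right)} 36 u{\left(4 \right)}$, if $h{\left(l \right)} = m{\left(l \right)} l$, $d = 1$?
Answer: $5184$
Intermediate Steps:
$h{\left(l \right)} = l^{2}$ ($h{\left(l \right)} = l l = l^{2}$)
$u{\left(R \right)} = \frac{2 R}{-2 + R}$ ($u{\left(R \right)} = \frac{R + R}{R - 2} = \frac{2 R}{R - 2} = \frac{2 R}{-2 + R}$)
$h{\left(6 \right)} 36 u{\left(4 \right)} = 6^{2} \cdot 36 \cdot 2 \cdot 4 \frac{1}{-2 + 4} = 36 \cdot 36 \cdot 2 \cdot 4 \cdot \frac{1}{2} = 1296 \cdot 2 \cdot 4 \cdot \frac{1}{2} = 1296 \cdot 4 = 5184$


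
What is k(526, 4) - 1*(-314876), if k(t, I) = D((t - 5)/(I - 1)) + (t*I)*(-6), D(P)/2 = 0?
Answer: 302252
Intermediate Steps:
D(P) = 0 (D(P) = 2*0 = 0)
k(t, I) = -6*I*t (k(t, I) = 0 + (t*I)*(-6) = 0 + (I*t)*(-6) = 0 - 6*I*t = -6*I*t)
k(526, 4) - 1*(-314876) = -6*4*526 - 1*(-314876) = -12624 + 314876 = 302252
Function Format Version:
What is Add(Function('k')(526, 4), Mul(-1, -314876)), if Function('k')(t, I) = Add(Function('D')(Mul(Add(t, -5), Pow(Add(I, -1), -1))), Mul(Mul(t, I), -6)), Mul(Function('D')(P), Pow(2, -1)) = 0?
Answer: 302252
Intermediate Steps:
Function('D')(P) = 0 (Function('D')(P) = Mul(2, 0) = 0)
Function('k')(t, I) = Mul(-6, I, t) (Function('k')(t, I) = Add(0, Mul(Mul(t, I), -6)) = Add(0, Mul(Mul(I, t), -6)) = Add(0, Mul(-6, I, t)) = Mul(-6, I, t))
Add(Function('k')(526, 4), Mul(-1, -314876)) = Add(Mul(-6, 4, 526), Mul(-1, -314876)) = Add(-12624, 314876) = 302252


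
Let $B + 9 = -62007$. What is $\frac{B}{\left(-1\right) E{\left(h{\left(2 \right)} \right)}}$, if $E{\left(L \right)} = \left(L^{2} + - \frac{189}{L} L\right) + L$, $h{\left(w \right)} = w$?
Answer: $- \frac{20672}{61} \approx -338.89$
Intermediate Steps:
$E{\left(L \right)} = -189 + L + L^{2}$ ($E{\left(L \right)} = \left(L^{2} - 189\right) + L = \left(-189 + L^{2}\right) + L = -189 + L + L^{2}$)
$B = -62016$ ($B = -9 - 62007 = -62016$)
$\frac{B}{\left(-1\right) E{\left(h{\left(2 \right)} \right)}} = - \frac{62016}{\left(-1\right) \left(-189 + 2 + 2^{2}\right)} = - \frac{62016}{\left(-1\right) \left(-189 + 2 + 4\right)} = - \frac{62016}{\left(-1\right) \left(-183\right)} = - \frac{62016}{183} = \left(-62016\right) \frac{1}{183} = - \frac{20672}{61}$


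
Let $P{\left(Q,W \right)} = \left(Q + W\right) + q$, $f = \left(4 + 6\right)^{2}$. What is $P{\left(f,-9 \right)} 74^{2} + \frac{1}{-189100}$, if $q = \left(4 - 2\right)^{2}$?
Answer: $\frac{98373601999}{189100} \approx 5.2022 \cdot 10^{5}$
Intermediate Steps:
$q = 4$ ($q = 2^{2} = 4$)
$f = 100$ ($f = 10^{2} = 100$)
$P{\left(Q,W \right)} = 4 + Q + W$ ($P{\left(Q,W \right)} = \left(Q + W\right) + 4 = 4 + Q + W$)
$P{\left(f,-9 \right)} 74^{2} + \frac{1}{-189100} = \left(4 + 100 - 9\right) 74^{2} + \frac{1}{-189100} = 95 \cdot 5476 - \frac{1}{189100} = 520220 - \frac{1}{189100} = \frac{98373601999}{189100}$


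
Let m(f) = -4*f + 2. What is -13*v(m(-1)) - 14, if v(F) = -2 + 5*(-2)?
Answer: 142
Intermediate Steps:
m(f) = 2 - 4*f
v(F) = -12 (v(F) = -2 - 10 = -12)
-13*v(m(-1)) - 14 = -13*(-12) - 14 = 156 - 14 = 142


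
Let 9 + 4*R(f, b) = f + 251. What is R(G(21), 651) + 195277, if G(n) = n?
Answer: 781371/4 ≈ 1.9534e+5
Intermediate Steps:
R(f, b) = 121/2 + f/4 (R(f, b) = -9/4 + (f + 251)/4 = -9/4 + (251 + f)/4 = -9/4 + (251/4 + f/4) = 121/2 + f/4)
R(G(21), 651) + 195277 = (121/2 + (¼)*21) + 195277 = (121/2 + 21/4) + 195277 = 263/4 + 195277 = 781371/4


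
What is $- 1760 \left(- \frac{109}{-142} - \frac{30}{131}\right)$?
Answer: $- \frac{8816720}{9301} \approx -947.93$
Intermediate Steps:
$- 1760 \left(- \frac{109}{-142} - \frac{30}{131}\right) = - 1760 \left(\left(-109\right) \left(- \frac{1}{142}\right) - \frac{30}{131}\right) = - 1760 \left(\frac{109}{142} - \frac{30}{131}\right) = \left(-1760\right) \frac{10019}{18602} = - \frac{8816720}{9301}$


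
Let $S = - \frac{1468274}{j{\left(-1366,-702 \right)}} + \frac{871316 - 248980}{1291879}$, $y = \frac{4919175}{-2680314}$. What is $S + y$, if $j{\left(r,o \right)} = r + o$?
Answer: $\frac{211433905757019909}{298364264715517} \approx 708.64$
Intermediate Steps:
$j{\left(r,o \right)} = o + r$
$y = - \frac{1639725}{893438}$ ($y = 4919175 \left(- \frac{1}{2680314}\right) = - \frac{1639725}{893438} \approx -1.8353$)
$S = \frac{949059668847}{1335802886}$ ($S = - \frac{1468274}{-702 - 1366} + \frac{871316 - 248980}{1291879} = - \frac{1468274}{-2068} + 622336 \cdot \frac{1}{1291879} = \left(-1468274\right) \left(- \frac{1}{2068}\right) + \frac{622336}{1291879} = \frac{734137}{1034} + \frac{622336}{1291879} = \frac{949059668847}{1335802886} \approx 710.48$)
$S + y = \frac{949059668847}{1335802886} - \frac{1639725}{893438} = \frac{211433905757019909}{298364264715517}$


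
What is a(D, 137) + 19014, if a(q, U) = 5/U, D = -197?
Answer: 2604923/137 ≈ 19014.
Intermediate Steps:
a(D, 137) + 19014 = 5/137 + 19014 = 2604923/137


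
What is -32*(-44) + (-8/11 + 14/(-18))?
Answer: 139243/99 ≈ 1406.5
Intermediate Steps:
-32*(-44) + (-8/11 + 14/(-18)) = 1408 + (-8*1/11 + 14*(-1/18)) = 1408 + (-8/11 - 7/9) = 1408 - 149/99 = 139243/99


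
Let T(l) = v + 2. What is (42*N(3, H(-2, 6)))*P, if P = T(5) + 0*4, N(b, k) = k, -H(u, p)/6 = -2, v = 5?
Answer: 3528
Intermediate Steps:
H(u, p) = 12 (H(u, p) = -6*(-2) = 12)
T(l) = 7 (T(l) = 5 + 2 = 7)
P = 7 (P = 7 + 0*4 = 7 + 0 = 7)
(42*N(3, H(-2, 6)))*P = (42*12)*7 = 504*7 = 3528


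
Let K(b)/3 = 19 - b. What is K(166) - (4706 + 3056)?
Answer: -8203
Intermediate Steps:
K(b) = 57 - 3*b (K(b) = 3*(19 - b) = 57 - 3*b)
K(166) - (4706 + 3056) = (57 - 3*166) - (4706 + 3056) = (57 - 498) - 1*7762 = -441 - 7762 = -8203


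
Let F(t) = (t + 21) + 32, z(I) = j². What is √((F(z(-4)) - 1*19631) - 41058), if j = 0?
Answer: 2*I*√15159 ≈ 246.24*I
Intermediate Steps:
z(I) = 0 (z(I) = 0² = 0)
F(t) = 53 + t (F(t) = (21 + t) + 32 = 53 + t)
√((F(z(-4)) - 1*19631) - 41058) = √(((53 + 0) - 1*19631) - 41058) = √((53 - 19631) - 41058) = √(-19578 - 41058) = √(-60636) = 2*I*√15159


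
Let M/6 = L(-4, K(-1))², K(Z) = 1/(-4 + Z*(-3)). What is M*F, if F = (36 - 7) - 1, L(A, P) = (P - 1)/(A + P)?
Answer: 672/25 ≈ 26.880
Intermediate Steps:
K(Z) = 1/(-4 - 3*Z)
L(A, P) = (-1 + P)/(A + P)
F = 28 (F = 29 - 1 = 28)
M = 24/25 (M = 6*((-1 - 1/(4 + 3*(-1)))/(-4 - 1/(4 + 3*(-1))))² = 6*((-1 - 1/(4 - 3))/(-4 - 1/(4 - 3)))² = 6*((-1 - 1/1)/(-4 - 1/1))² = 6*((-1 - 1*1)/(-4 - 1*1))² = 6*((-1 - 1)/(-4 - 1))² = 6*(-2/(-5))² = 6*(-⅕*(-2))² = 6*(⅖)² = 6*(4/25) = 24/25 ≈ 0.96000)
M*F = (24/25)*28 = 672/25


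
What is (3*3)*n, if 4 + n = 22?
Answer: 162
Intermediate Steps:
n = 18 (n = -4 + 22 = 18)
(3*3)*n = (3*3)*18 = 9*18 = 162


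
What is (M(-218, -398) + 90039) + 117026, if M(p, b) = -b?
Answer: 207463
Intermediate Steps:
(M(-218, -398) + 90039) + 117026 = (-1*(-398) + 90039) + 117026 = (398 + 90039) + 117026 = 90437 + 117026 = 207463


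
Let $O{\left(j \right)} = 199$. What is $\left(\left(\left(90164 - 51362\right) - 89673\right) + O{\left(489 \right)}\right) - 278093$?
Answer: $-328765$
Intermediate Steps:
$\left(\left(\left(90164 - 51362\right) - 89673\right) + O{\left(489 \right)}\right) - 278093 = \left(\left(\left(90164 - 51362\right) - 89673\right) + 199\right) - 278093 = \left(\left(38802 - 89673\right) + 199\right) - 278093 = \left(-50871 + 199\right) - 278093 = -50672 - 278093 = -328765$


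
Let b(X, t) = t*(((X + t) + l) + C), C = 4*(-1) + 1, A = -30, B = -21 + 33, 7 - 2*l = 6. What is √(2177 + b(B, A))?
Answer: 2*√698 ≈ 52.839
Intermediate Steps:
l = ½ (l = 7/2 - ½*6 = 7/2 - 3 = ½ ≈ 0.50000)
B = 12
C = -3 (C = -4 + 1 = -3)
b(X, t) = t*(-5/2 + X + t) (b(X, t) = t*(((X + t) + ½) - 3) = t*((½ + X + t) - 3) = t*(-5/2 + X + t))
√(2177 + b(B, A)) = √(2177 + (½)*(-30)*(-5 + 2*12 + 2*(-30))) = √(2177 + (½)*(-30)*(-5 + 24 - 60)) = √(2177 + (½)*(-30)*(-41)) = √(2177 + 615) = √2792 = 2*√698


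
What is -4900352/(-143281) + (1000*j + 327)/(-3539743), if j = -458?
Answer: 17411562534649/507177916783 ≈ 34.330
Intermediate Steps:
-4900352/(-143281) + (1000*j + 327)/(-3539743) = -4900352/(-143281) + (1000*(-458) + 327)/(-3539743) = -4900352*(-1/143281) + (-458000 + 327)*(-1/3539743) = 4900352/143281 - 457673*(-1/3539743) = 4900352/143281 + 457673/3539743 = 17411562534649/507177916783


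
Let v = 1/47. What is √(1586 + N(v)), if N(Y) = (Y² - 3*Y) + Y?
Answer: √3503381/47 ≈ 39.824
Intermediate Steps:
v = 1/47 ≈ 0.021277
N(Y) = Y² - 2*Y
√(1586 + N(v)) = √(1586 + (-2 + 1/47)/47) = √(1586 + (1/47)*(-93/47)) = √(1586 - 93/2209) = √(3503381/2209) = √3503381/47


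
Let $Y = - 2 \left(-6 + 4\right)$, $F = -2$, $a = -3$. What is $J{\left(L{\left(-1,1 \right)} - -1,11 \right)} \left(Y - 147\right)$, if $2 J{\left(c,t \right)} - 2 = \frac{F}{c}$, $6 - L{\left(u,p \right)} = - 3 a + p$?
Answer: $- \frac{572}{3} \approx -190.67$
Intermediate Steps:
$Y = 4$ ($Y = \left(-2\right) \left(-2\right) = 4$)
$L{\left(u,p \right)} = -3 - p$ ($L{\left(u,p \right)} = 6 - \left(\left(-3\right) \left(-3\right) + p\right) = 6 - \left(9 + p\right) = -3 - p$)
$J{\left(c,t \right)} = 1 - \frac{1}{c}$ ($J{\left(c,t \right)} = 1 + \frac{\left(-2\right) \frac{1}{c}}{2} = 1 - \frac{1}{c}$)
$J{\left(L{\left(-1,1 \right)} - -1,11 \right)} \left(Y - 147\right) = \frac{-1 - 3}{\left(-3 - 1\right) - -1} \left(4 - 147\right) = \frac{-1 + \left(\left(-3 - 1\right) + 1\right)}{\left(-3 - 1\right) + 1} \left(-143\right) = \frac{-1 + \left(-4 + 1\right)}{-4 + 1} \left(-143\right) = \frac{-1 - 3}{-3} \left(-143\right) = \left(- \frac{1}{3}\right) \left(-4\right) \left(-143\right) = \frac{4}{3} \left(-143\right) = - \frac{572}{3}$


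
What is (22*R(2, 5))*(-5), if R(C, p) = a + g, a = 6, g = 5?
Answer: -1210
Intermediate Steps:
R(C, p) = 11 (R(C, p) = 6 + 5 = 11)
(22*R(2, 5))*(-5) = (22*11)*(-5) = 242*(-5) = -1210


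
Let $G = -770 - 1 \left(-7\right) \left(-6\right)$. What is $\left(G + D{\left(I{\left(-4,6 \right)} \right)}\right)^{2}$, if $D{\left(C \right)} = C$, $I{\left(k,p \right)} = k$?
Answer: $665856$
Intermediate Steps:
$G = -812$ ($G = -770 - \left(-7\right) \left(-6\right) = -770 - 42 = -812$)
$\left(G + D{\left(I{\left(-4,6 \right)} \right)}\right)^{2} = \left(-812 - 4\right)^{2} = \left(-816\right)^{2} = 665856$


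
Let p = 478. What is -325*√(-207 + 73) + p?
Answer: 478 - 325*I*√134 ≈ 478.0 - 3762.1*I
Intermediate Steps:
-325*√(-207 + 73) + p = -325*√(-207 + 73) + 478 = -325*I*√134 + 478 = 478 - 325*I*√134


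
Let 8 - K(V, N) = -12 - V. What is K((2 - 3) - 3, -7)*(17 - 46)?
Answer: -464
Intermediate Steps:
K(V, N) = 20 + V (K(V, N) = 8 - (-12 - V) = 8 + (12 + V) = 20 + V)
K((2 - 3) - 3, -7)*(17 - 46) = (20 + ((2 - 3) - 3))*(17 - 46) = (20 + (-1 - 3))*(-29) = (20 - 4)*(-29) = 16*(-29) = -464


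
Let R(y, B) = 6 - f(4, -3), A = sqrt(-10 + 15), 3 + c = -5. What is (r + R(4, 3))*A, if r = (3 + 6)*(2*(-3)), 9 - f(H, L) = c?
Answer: -65*sqrt(5) ≈ -145.34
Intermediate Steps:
c = -8 (c = -3 - 5 = -8)
f(H, L) = 17 (f(H, L) = 9 - 1*(-8) = 9 + 8 = 17)
A = sqrt(5) ≈ 2.2361
R(y, B) = -11 (R(y, B) = 6 - 1*17 = 6 - 17 = -11)
r = -54 (r = 9*(-6) = -54)
(r + R(4, 3))*A = (-54 - 11)*sqrt(5) = -65*sqrt(5)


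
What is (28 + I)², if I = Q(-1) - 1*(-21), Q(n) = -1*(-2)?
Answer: 2601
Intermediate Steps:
Q(n) = 2
I = 23 (I = 2 - 1*(-21) = 2 + 21 = 23)
(28 + I)² = (28 + 23)² = 51² = 2601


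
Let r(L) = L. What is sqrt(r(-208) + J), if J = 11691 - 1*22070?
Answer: I*sqrt(10587) ≈ 102.89*I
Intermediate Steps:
J = -10379 (J = 11691 - 22070 = -10379)
sqrt(r(-208) + J) = sqrt(-208 - 10379) = sqrt(-10587) = I*sqrt(10587)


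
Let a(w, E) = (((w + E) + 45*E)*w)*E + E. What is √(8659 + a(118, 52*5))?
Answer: 423*√2071 ≈ 19250.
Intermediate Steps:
a(w, E) = E + E*w*(w + 46*E) (a(w, E) = (((E + w) + 45*E)*w)*E + E = ((w + 46*E)*w)*E + E = (w*(w + 46*E))*E + E = E*w*(w + 46*E) + E = E + E*w*(w + 46*E))
√(8659 + a(118, 52*5)) = √(8659 + (52*5)*(1 + 118² + 46*(52*5)*118)) = √(8659 + 260*(1 + 13924 + 46*260*118)) = √(8659 + 260*(1 + 13924 + 1411280)) = √(8659 + 260*1425205) = √(8659 + 370553300) = √370561959 = 423*√2071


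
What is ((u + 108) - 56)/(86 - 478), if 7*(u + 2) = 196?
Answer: -39/196 ≈ -0.19898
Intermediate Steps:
u = 26 (u = -2 + (1/7)*196 = -2 + 28 = 26)
((u + 108) - 56)/(86 - 478) = ((26 + 108) - 56)/(86 - 478) = (134 - 56)/(-392) = 78*(-1/392) = -39/196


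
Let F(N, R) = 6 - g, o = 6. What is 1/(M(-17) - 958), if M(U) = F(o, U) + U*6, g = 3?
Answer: -1/1057 ≈ -0.00094607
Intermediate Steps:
F(N, R) = 3 (F(N, R) = 6 - 1*3 = 6 - 3 = 3)
M(U) = 3 + 6*U (M(U) = 3 + U*6 = 3 + 6*U)
1/(M(-17) - 958) = 1/((3 + 6*(-17)) - 958) = 1/((3 - 102) - 958) = 1/(-99 - 958) = 1/(-1057) = -1/1057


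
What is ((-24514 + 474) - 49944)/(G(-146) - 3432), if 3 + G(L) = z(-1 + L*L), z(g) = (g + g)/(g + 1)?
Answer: 788521472/36588915 ≈ 21.551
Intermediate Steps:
z(g) = 2*g/(1 + g) (z(g) = (2*g)/(1 + g) = 2*g/(1 + g))
G(L) = -3 + 2*(-1 + L**2)/L**2 (G(L) = -3 + 2*(-1 + L*L)/(1 + (-1 + L*L)) = -3 + 2*(-1 + L**2)/(1 + (-1 + L**2)) = -3 + 2*(-1 + L**2)/(L**2) = -3 + 2*(-1 + L**2)/L**2)
((-24514 + 474) - 49944)/(G(-146) - 3432) = ((-24514 + 474) - 49944)/((-1 - 2/(-146)**2) - 3432) = (-24040 - 49944)/((-1 - 2*1/21316) - 3432) = -73984/((-1 - 1/10658) - 3432) = -73984/(-10659/10658 - 3432) = -73984/(-36588915/10658) = -73984*(-10658/36588915) = 788521472/36588915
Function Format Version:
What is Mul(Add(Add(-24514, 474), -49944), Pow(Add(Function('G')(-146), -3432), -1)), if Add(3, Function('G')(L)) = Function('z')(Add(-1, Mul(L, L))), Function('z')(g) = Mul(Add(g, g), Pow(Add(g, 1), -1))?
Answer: Rational(788521472, 36588915) ≈ 21.551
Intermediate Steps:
Function('z')(g) = Mul(2, g, Pow(Add(1, g), -1)) (Function('z')(g) = Mul(Mul(2, g), Pow(Add(1, g), -1)) = Mul(2, g, Pow(Add(1, g), -1)))
Function('G')(L) = Add(-3, Mul(2, Pow(L, -2), Add(-1, Pow(L, 2)))) (Function('G')(L) = Add(-3, Mul(2, Add(-1, Mul(L, L)), Pow(Add(1, Add(-1, Mul(L, L))), -1))) = Add(-3, Mul(2, Add(-1, Pow(L, 2)), Pow(Add(1, Add(-1, Pow(L, 2))), -1))) = Add(-3, Mul(2, Add(-1, Pow(L, 2)), Pow(Pow(L, 2), -1))) = Add(-3, Mul(2, Add(-1, Pow(L, 2)), Pow(L, -2))) = Add(-3, Mul(2, Pow(L, -2), Add(-1, Pow(L, 2)))))
Mul(Add(Add(-24514, 474), -49944), Pow(Add(Function('G')(-146), -3432), -1)) = Mul(Add(Add(-24514, 474), -49944), Pow(Add(Add(-1, Mul(-2, Pow(-146, -2))), -3432), -1)) = Mul(Add(-24040, -49944), Pow(Add(Add(-1, Mul(-2, Rational(1, 21316))), -3432), -1)) = Mul(-73984, Pow(Add(Add(-1, Rational(-1, 10658)), -3432), -1)) = Mul(-73984, Pow(Add(Rational(-10659, 10658), -3432), -1)) = Mul(-73984, Pow(Rational(-36588915, 10658), -1)) = Mul(-73984, Rational(-10658, 36588915)) = Rational(788521472, 36588915)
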